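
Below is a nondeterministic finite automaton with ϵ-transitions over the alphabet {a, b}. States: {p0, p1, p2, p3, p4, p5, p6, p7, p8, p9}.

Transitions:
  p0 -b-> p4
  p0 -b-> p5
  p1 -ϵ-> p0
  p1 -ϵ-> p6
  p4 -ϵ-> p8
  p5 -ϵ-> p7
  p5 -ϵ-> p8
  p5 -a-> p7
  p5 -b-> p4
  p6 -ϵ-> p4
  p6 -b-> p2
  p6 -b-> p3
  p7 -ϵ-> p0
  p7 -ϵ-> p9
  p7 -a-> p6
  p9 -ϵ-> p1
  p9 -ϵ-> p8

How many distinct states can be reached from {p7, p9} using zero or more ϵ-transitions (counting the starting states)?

Start with {p7, p9}.
From p7 via ϵ: add p0.
From p9 via ϵ: add p1, p8.
From p1 via ϵ: add p6.
From p6 via ϵ: add p4.
ϵ-closure = {p0, p1, p4, p6, p7, p8, p9}, which has 7 states.

7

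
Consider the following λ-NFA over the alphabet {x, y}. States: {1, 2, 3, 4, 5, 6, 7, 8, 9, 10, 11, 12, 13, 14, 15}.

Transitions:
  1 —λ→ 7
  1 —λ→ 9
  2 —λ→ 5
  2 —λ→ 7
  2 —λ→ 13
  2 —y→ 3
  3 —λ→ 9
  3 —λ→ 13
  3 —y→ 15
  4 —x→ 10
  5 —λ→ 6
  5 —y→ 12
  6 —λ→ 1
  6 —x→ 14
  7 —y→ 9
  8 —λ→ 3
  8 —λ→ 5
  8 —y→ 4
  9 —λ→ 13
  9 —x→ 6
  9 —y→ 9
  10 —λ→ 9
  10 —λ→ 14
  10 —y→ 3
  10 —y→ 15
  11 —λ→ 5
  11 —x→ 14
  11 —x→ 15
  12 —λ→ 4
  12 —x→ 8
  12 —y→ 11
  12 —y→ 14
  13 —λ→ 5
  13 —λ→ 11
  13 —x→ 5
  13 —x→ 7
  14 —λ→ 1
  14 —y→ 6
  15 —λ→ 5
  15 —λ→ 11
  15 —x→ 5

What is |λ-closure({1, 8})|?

9

Start with {1, 8}.
From 1 via λ: add 7, 9.
From 8 via λ: add 3, 5.
From 3 via λ: add 13.
From 5 via λ: add 6.
From 13 via λ: add 11.
λ-closure = {1, 3, 5, 6, 7, 8, 9, 11, 13}, which has 9 states.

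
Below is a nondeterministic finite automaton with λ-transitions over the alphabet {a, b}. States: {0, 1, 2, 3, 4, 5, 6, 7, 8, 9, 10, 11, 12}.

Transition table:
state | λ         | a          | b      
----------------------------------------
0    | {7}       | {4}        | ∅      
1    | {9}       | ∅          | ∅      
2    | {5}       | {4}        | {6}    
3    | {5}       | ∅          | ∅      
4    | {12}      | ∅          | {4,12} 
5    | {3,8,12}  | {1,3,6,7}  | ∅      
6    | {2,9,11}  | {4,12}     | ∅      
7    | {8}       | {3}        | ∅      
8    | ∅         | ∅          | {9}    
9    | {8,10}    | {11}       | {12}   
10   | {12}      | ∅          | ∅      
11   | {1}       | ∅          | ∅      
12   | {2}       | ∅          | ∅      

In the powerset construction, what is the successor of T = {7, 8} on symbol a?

{2, 3, 5, 8, 12}

7 on a → {3}.
No a-transition from 8.
Union after reading a: {3}.
Now take the λ-closure:
From 3 via λ: add 5.
From 5 via λ: add 8, 12.
From 12 via λ: add 2.
No new states can be added; the closed set is {2, 3, 5, 8, 12}.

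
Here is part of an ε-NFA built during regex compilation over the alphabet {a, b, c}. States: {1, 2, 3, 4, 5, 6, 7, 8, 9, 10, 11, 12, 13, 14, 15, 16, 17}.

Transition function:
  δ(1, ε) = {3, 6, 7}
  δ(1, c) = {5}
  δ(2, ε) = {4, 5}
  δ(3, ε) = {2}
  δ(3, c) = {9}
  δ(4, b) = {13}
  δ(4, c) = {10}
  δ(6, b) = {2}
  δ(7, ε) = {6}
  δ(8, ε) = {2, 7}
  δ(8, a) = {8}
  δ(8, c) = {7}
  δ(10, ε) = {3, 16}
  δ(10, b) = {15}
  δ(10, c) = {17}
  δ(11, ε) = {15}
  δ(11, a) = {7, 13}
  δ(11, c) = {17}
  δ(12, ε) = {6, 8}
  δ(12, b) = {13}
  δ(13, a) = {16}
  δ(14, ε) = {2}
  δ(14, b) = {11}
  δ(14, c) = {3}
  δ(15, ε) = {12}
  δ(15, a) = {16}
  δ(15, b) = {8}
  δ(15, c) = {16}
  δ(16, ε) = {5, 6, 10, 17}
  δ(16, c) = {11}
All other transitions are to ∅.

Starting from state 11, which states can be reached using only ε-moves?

{2, 4, 5, 6, 7, 8, 11, 12, 15}

Start with {11}.
From 11 via ε: add 15.
From 15 via ε: add 12.
From 12 via ε: add 6, 8.
From 8 via ε: add 2, 7.
From 2 via ε: add 4, 5.
No new states can be added; the closed set is {2, 4, 5, 6, 7, 8, 11, 12, 15}.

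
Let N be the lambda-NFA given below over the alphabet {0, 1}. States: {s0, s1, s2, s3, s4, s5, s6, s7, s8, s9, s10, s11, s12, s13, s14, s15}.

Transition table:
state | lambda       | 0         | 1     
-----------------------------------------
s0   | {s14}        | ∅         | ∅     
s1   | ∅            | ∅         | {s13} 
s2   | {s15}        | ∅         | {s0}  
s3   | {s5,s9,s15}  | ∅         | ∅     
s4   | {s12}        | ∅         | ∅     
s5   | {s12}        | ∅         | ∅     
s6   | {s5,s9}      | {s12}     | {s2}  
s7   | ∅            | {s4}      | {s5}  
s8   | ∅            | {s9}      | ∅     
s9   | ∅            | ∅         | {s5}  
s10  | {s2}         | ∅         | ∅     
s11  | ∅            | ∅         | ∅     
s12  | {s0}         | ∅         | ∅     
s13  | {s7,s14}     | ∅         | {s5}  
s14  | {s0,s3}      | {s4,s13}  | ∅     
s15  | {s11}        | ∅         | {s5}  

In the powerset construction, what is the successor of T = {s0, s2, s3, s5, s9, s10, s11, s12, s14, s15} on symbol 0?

s14 on 0 → {s4, s13}.
No 0-transition from s0, s2, s3, s5, s9, s10, s11, s12, s15.
Union after reading 0: {s4, s13}.
Now take the lambda-closure:
From s4 via lambda: add s12.
From s13 via lambda: add s7, s14.
From s12 via lambda: add s0.
From s14 via lambda: add s3.
From s3 via lambda: add s5, s9, s15.
From s15 via lambda: add s11.
No new states can be added; the closed set is {s0, s3, s4, s5, s7, s9, s11, s12, s13, s14, s15}.

{s0, s3, s4, s5, s7, s9, s11, s12, s13, s14, s15}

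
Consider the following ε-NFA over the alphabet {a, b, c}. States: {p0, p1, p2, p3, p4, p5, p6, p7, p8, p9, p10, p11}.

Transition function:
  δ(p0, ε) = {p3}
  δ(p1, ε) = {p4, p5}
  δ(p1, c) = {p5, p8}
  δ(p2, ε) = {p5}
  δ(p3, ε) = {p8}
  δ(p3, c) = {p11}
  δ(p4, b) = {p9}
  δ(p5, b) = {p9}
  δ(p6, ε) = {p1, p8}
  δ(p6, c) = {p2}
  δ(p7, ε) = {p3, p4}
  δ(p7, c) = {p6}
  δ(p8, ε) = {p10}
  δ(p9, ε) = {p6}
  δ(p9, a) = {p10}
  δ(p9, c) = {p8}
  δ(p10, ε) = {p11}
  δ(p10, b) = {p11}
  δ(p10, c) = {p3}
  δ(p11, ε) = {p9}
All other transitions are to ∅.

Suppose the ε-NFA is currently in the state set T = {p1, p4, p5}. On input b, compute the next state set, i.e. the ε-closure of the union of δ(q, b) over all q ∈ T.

{p1, p4, p5, p6, p8, p9, p10, p11}

p4 on b → {p9}.
p5 on b → {p9}.
No b-transition from p1.
Union after reading b: {p9}.
Now take the ε-closure:
From p9 via ε: add p6.
From p6 via ε: add p1, p8.
From p1 via ε: add p4, p5.
From p8 via ε: add p10.
From p10 via ε: add p11.
No new states can be added; the closed set is {p1, p4, p5, p6, p8, p9, p10, p11}.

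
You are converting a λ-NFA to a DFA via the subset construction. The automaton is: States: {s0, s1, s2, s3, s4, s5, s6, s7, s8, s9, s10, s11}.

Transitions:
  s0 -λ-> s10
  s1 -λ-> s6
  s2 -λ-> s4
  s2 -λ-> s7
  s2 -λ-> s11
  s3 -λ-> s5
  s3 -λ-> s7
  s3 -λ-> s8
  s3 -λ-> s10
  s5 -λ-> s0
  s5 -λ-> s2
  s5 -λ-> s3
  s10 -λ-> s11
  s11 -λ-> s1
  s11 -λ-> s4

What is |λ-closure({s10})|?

5

Start with {s10}.
From s10 via λ: add s11.
From s11 via λ: add s1, s4.
From s1 via λ: add s6.
λ-closure = {s1, s4, s6, s10, s11}, which has 5 states.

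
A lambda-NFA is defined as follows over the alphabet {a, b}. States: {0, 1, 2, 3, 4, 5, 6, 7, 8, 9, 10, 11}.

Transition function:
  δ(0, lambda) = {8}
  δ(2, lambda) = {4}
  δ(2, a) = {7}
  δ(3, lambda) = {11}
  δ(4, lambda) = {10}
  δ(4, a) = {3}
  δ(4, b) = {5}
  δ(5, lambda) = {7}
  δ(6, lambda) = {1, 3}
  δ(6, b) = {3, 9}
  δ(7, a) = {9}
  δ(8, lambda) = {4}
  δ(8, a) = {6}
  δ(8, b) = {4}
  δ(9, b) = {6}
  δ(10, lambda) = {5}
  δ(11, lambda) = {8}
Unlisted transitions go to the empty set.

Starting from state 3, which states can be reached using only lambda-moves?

{3, 4, 5, 7, 8, 10, 11}

Start with {3}.
From 3 via lambda: add 11.
From 11 via lambda: add 8.
From 8 via lambda: add 4.
From 4 via lambda: add 10.
From 10 via lambda: add 5.
From 5 via lambda: add 7.
No new states can be added; the closed set is {3, 4, 5, 7, 8, 10, 11}.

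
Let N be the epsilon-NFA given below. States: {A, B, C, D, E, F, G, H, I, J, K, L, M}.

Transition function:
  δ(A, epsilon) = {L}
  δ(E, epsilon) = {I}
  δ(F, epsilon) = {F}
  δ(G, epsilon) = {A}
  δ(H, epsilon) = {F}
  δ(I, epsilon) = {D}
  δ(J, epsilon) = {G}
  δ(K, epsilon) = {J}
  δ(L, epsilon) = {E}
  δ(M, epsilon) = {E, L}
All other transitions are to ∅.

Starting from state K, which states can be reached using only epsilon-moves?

{A, D, E, G, I, J, K, L}

Start with {K}.
From K via epsilon: add J.
From J via epsilon: add G.
From G via epsilon: add A.
From A via epsilon: add L.
From L via epsilon: add E.
From E via epsilon: add I.
From I via epsilon: add D.
No new states can be added; the closed set is {A, D, E, G, I, J, K, L}.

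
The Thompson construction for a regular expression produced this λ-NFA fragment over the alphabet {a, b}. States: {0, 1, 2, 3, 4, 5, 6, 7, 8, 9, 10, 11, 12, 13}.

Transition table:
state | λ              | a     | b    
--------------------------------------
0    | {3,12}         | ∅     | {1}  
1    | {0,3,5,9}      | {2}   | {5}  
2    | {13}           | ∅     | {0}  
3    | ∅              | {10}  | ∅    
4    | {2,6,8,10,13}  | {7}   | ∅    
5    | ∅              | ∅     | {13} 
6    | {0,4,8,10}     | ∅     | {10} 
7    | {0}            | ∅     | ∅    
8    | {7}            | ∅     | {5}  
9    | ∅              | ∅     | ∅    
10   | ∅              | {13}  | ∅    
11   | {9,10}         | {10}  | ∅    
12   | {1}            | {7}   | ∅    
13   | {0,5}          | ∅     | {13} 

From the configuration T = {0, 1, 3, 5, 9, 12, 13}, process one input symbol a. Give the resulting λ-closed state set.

{0, 1, 2, 3, 5, 7, 9, 10, 12, 13}

1 on a → {2}.
3 on a → {10}.
12 on a → {7}.
No a-transition from 0, 5, 9, 13.
Union after reading a: {2, 7, 10}.
Now take the λ-closure:
From 2 via λ: add 13.
From 7 via λ: add 0.
From 0 via λ: add 3, 12.
From 13 via λ: add 5.
From 12 via λ: add 1.
From 1 via λ: add 9.
No new states can be added; the closed set is {0, 1, 2, 3, 5, 7, 9, 10, 12, 13}.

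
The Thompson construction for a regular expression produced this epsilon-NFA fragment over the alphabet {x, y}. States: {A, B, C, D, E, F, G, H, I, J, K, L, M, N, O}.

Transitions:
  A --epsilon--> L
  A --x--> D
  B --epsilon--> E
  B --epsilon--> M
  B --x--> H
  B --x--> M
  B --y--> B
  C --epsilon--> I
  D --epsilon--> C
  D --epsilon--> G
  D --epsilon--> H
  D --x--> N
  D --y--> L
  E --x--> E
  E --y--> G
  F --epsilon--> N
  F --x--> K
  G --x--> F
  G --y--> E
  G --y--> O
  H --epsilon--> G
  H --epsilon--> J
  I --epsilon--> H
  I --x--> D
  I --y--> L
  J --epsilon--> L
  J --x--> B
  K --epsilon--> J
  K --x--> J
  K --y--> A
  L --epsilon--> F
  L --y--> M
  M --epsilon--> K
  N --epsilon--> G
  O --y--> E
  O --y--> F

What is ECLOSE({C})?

{C, F, G, H, I, J, L, N}

Start with {C}.
From C via epsilon: add I.
From I via epsilon: add H.
From H via epsilon: add G, J.
From J via epsilon: add L.
From L via epsilon: add F.
From F via epsilon: add N.
No new states can be added; the closed set is {C, F, G, H, I, J, L, N}.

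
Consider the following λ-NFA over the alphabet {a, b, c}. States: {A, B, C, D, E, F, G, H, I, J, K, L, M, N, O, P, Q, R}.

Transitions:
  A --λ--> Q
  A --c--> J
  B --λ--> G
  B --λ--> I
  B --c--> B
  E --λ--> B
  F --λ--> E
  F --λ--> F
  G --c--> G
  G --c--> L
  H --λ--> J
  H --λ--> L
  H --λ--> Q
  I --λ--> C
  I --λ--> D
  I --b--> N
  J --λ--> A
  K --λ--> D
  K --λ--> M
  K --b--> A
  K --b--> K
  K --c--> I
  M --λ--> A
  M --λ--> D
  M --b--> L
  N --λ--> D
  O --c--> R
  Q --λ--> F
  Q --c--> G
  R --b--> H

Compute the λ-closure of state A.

Start with {A}.
From A via λ: add Q.
From Q via λ: add F.
From F via λ: add E.
From E via λ: add B.
From B via λ: add G, I.
From I via λ: add C, D.
No new states can be added; the closed set is {A, B, C, D, E, F, G, I, Q}.

{A, B, C, D, E, F, G, I, Q}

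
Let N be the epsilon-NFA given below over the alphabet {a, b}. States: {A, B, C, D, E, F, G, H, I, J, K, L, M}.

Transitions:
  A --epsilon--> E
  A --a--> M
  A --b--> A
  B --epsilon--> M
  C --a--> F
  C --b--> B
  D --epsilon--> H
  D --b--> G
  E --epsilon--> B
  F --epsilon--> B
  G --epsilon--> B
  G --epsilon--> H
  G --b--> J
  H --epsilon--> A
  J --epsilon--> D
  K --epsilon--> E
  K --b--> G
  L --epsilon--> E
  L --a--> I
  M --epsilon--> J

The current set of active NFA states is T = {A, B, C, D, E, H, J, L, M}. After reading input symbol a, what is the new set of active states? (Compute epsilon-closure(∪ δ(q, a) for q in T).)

{A, B, D, E, F, H, I, J, M}

A on a → {M}.
C on a → {F}.
L on a → {I}.
No a-transition from B, D, E, H, J, M.
Union after reading a: {F, I, M}.
Now take the epsilon-closure:
From F via epsilon: add B.
From M via epsilon: add J.
From J via epsilon: add D.
From D via epsilon: add H.
From H via epsilon: add A.
From A via epsilon: add E.
No new states can be added; the closed set is {A, B, D, E, F, H, I, J, M}.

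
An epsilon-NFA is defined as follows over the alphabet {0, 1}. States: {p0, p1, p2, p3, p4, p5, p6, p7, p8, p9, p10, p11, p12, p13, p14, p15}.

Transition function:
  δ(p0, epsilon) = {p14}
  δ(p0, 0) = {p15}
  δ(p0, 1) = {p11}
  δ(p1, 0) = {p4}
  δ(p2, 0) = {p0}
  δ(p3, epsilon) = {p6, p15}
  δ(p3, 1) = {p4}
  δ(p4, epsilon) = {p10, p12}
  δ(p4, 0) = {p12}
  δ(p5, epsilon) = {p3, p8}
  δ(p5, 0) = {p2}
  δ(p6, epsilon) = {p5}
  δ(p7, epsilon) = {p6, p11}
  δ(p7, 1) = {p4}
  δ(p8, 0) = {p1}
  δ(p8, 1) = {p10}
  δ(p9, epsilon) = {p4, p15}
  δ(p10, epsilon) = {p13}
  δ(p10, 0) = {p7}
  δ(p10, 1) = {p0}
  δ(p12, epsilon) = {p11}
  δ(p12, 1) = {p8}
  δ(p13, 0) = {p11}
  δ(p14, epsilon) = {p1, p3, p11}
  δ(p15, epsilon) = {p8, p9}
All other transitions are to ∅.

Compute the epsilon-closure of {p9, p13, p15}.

Start with {p9, p13, p15}.
From p9 via epsilon: add p4.
From p15 via epsilon: add p8.
From p4 via epsilon: add p10, p12.
From p12 via epsilon: add p11.
No new states can be added; the closed set is {p4, p8, p9, p10, p11, p12, p13, p15}.

{p4, p8, p9, p10, p11, p12, p13, p15}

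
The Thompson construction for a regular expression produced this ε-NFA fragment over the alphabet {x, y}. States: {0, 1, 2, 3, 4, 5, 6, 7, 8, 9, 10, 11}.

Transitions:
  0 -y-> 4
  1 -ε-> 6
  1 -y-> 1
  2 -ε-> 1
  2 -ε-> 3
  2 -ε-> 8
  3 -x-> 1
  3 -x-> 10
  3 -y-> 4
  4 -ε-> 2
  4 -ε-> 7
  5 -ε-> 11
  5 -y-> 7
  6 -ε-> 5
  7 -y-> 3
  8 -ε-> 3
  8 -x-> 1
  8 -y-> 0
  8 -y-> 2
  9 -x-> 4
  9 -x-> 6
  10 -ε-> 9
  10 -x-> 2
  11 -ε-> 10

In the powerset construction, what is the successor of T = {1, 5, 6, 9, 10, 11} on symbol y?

1 on y → {1}.
5 on y → {7}.
No y-transition from 6, 9, 10, 11.
Union after reading y: {1, 7}.
Now take the ε-closure:
From 1 via ε: add 6.
From 6 via ε: add 5.
From 5 via ε: add 11.
From 11 via ε: add 10.
From 10 via ε: add 9.
No new states can be added; the closed set is {1, 5, 6, 7, 9, 10, 11}.

{1, 5, 6, 7, 9, 10, 11}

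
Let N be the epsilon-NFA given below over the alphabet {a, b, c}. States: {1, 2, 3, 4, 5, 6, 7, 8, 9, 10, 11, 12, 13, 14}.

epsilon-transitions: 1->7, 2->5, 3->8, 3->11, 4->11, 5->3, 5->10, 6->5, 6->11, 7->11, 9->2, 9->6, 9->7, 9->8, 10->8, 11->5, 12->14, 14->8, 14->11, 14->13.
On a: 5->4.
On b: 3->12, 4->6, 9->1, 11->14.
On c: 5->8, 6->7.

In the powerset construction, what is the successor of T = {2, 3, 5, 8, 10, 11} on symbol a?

{3, 4, 5, 8, 10, 11}

5 on a → {4}.
No a-transition from 2, 3, 8, 10, 11.
Union after reading a: {4}.
Now take the epsilon-closure:
From 4 via epsilon: add 11.
From 11 via epsilon: add 5.
From 5 via epsilon: add 3, 10.
From 3 via epsilon: add 8.
No new states can be added; the closed set is {3, 4, 5, 8, 10, 11}.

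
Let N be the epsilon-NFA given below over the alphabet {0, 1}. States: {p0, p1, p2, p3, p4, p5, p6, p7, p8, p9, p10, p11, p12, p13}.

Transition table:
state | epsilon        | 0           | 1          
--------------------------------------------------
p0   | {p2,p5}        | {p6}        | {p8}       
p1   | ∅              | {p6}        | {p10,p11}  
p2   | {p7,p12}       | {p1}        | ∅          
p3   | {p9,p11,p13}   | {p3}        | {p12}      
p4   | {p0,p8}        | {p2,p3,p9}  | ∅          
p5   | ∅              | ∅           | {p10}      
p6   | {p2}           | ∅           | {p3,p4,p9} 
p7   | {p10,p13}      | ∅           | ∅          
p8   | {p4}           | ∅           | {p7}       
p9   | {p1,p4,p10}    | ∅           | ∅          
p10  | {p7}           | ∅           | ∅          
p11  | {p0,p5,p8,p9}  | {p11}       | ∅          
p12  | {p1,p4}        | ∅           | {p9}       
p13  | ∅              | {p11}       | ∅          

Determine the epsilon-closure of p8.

Start with {p8}.
From p8 via epsilon: add p4.
From p4 via epsilon: add p0.
From p0 via epsilon: add p2, p5.
From p2 via epsilon: add p7, p12.
From p7 via epsilon: add p10, p13.
From p12 via epsilon: add p1.
No new states can be added; the closed set is {p0, p1, p2, p4, p5, p7, p8, p10, p12, p13}.

{p0, p1, p2, p4, p5, p7, p8, p10, p12, p13}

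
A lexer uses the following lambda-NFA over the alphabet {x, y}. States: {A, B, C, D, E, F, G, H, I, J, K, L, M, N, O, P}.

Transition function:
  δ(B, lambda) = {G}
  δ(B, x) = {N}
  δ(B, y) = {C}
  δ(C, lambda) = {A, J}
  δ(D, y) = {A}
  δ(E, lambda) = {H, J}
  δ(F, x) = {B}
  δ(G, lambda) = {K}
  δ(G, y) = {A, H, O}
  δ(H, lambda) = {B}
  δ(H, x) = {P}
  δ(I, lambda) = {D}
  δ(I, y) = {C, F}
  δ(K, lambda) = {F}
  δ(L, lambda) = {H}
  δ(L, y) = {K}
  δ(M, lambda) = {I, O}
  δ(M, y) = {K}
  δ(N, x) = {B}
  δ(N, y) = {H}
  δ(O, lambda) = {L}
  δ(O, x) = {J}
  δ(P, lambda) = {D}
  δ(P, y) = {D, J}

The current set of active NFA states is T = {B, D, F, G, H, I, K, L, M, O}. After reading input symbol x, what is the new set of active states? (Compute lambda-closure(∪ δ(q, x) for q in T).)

B on x → {N}.
F on x → {B}.
H on x → {P}.
O on x → {J}.
No x-transition from D, G, I, K, L, M.
Union after reading x: {B, J, N, P}.
Now take the lambda-closure:
From B via lambda: add G.
From P via lambda: add D.
From G via lambda: add K.
From K via lambda: add F.
No new states can be added; the closed set is {B, D, F, G, J, K, N, P}.

{B, D, F, G, J, K, N, P}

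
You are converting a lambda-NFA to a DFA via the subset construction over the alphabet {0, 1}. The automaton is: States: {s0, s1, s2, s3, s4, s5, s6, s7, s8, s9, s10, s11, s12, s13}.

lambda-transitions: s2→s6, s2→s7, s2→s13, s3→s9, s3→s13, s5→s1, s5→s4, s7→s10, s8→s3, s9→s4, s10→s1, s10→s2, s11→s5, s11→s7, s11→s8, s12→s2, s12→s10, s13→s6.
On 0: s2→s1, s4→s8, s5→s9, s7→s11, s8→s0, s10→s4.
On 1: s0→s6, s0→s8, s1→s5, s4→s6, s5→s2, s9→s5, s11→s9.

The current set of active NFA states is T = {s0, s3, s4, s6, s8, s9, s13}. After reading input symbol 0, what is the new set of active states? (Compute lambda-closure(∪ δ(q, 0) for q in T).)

s4 on 0 → {s8}.
s8 on 0 → {s0}.
No 0-transition from s0, s3, s6, s9, s13.
Union after reading 0: {s0, s8}.
Now take the lambda-closure:
From s8 via lambda: add s3.
From s3 via lambda: add s9, s13.
From s9 via lambda: add s4.
From s13 via lambda: add s6.
No new states can be added; the closed set is {s0, s3, s4, s6, s8, s9, s13}.

{s0, s3, s4, s6, s8, s9, s13}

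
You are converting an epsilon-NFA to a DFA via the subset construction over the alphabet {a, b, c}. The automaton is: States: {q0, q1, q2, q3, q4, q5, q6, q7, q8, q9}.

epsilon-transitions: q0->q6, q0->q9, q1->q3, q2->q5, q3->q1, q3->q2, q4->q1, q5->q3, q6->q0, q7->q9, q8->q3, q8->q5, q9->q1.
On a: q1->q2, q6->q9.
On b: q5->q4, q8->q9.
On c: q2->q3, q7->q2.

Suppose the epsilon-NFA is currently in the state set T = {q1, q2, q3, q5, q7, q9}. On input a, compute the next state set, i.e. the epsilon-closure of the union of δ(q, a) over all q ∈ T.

{q1, q2, q3, q5}

q1 on a → {q2}.
No a-transition from q2, q3, q5, q7, q9.
Union after reading a: {q2}.
Now take the epsilon-closure:
From q2 via epsilon: add q5.
From q5 via epsilon: add q3.
From q3 via epsilon: add q1.
No new states can be added; the closed set is {q1, q2, q3, q5}.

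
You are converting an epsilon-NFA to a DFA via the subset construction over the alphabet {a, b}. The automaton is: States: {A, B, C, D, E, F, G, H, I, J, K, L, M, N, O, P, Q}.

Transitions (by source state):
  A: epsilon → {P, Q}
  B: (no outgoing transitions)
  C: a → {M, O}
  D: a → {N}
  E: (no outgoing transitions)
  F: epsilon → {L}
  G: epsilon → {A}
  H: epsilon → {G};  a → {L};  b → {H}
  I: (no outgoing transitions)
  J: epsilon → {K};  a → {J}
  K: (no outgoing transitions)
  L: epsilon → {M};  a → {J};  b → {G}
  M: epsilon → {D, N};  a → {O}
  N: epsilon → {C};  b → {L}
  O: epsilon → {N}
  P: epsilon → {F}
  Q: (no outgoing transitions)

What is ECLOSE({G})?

Start with {G}.
From G via epsilon: add A.
From A via epsilon: add P, Q.
From P via epsilon: add F.
From F via epsilon: add L.
From L via epsilon: add M.
From M via epsilon: add D, N.
From N via epsilon: add C.
No new states can be added; the closed set is {A, C, D, F, G, L, M, N, P, Q}.

{A, C, D, F, G, L, M, N, P, Q}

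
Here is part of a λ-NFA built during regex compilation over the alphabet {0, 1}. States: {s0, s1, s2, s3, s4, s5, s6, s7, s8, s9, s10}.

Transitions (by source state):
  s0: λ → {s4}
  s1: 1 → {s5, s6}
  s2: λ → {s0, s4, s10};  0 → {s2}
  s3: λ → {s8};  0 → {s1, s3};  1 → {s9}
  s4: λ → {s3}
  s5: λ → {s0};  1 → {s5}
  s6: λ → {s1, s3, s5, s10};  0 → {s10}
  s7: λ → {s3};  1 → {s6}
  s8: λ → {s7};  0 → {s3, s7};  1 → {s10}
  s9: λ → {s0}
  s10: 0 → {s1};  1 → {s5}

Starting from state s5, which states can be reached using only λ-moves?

Start with {s5}.
From s5 via λ: add s0.
From s0 via λ: add s4.
From s4 via λ: add s3.
From s3 via λ: add s8.
From s8 via λ: add s7.
No new states can be added; the closed set is {s0, s3, s4, s5, s7, s8}.

{s0, s3, s4, s5, s7, s8}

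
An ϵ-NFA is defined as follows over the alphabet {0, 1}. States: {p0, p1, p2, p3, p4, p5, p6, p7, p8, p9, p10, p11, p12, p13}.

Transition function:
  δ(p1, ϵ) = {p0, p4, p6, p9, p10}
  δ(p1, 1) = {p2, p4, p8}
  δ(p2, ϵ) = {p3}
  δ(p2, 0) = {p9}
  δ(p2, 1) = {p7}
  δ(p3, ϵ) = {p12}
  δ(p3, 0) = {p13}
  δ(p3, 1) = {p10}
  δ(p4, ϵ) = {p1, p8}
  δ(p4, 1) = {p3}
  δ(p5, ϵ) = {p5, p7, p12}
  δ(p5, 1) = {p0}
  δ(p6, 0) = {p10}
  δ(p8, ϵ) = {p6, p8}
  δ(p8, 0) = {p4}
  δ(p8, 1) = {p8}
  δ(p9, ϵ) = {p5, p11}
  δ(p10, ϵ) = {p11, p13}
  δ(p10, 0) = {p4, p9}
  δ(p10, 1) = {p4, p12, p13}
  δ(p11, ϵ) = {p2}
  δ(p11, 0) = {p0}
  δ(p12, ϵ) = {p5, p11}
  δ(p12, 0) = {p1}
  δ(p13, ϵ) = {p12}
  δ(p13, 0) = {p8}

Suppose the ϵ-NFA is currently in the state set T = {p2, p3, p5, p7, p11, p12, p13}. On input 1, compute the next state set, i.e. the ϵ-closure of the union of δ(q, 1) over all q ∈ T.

{p0, p2, p3, p5, p7, p10, p11, p12, p13}

p2 on 1 → {p7}.
p3 on 1 → {p10}.
p5 on 1 → {p0}.
No 1-transition from p7, p11, p12, p13.
Union after reading 1: {p0, p7, p10}.
Now take the ϵ-closure:
From p10 via ϵ: add p11, p13.
From p11 via ϵ: add p2.
From p13 via ϵ: add p12.
From p2 via ϵ: add p3.
From p12 via ϵ: add p5.
No new states can be added; the closed set is {p0, p2, p3, p5, p7, p10, p11, p12, p13}.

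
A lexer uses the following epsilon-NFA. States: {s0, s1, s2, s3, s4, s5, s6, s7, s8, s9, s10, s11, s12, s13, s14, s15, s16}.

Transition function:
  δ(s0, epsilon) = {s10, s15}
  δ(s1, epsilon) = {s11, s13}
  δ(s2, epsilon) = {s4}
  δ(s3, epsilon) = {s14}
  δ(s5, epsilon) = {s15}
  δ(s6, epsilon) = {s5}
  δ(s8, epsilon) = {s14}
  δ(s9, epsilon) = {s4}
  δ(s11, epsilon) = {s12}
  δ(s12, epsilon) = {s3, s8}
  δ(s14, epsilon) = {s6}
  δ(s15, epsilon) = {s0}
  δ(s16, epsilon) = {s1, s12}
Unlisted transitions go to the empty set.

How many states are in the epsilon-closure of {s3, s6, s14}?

Start with {s3, s6, s14}.
From s6 via epsilon: add s5.
From s5 via epsilon: add s15.
From s15 via epsilon: add s0.
From s0 via epsilon: add s10.
epsilon-closure = {s0, s3, s5, s6, s10, s14, s15}, which has 7 states.

7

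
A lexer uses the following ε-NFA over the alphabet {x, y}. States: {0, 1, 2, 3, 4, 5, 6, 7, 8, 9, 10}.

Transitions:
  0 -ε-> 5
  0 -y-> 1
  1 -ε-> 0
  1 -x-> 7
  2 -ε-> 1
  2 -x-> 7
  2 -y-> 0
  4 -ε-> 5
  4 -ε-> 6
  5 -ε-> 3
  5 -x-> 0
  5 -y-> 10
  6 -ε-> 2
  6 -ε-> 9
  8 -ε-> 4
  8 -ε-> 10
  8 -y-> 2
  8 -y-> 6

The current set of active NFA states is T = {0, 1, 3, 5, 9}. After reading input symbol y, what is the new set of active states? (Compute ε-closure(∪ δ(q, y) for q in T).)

{0, 1, 3, 5, 10}

0 on y → {1}.
5 on y → {10}.
No y-transition from 1, 3, 9.
Union after reading y: {1, 10}.
Now take the ε-closure:
From 1 via ε: add 0.
From 0 via ε: add 5.
From 5 via ε: add 3.
No new states can be added; the closed set is {0, 1, 3, 5, 10}.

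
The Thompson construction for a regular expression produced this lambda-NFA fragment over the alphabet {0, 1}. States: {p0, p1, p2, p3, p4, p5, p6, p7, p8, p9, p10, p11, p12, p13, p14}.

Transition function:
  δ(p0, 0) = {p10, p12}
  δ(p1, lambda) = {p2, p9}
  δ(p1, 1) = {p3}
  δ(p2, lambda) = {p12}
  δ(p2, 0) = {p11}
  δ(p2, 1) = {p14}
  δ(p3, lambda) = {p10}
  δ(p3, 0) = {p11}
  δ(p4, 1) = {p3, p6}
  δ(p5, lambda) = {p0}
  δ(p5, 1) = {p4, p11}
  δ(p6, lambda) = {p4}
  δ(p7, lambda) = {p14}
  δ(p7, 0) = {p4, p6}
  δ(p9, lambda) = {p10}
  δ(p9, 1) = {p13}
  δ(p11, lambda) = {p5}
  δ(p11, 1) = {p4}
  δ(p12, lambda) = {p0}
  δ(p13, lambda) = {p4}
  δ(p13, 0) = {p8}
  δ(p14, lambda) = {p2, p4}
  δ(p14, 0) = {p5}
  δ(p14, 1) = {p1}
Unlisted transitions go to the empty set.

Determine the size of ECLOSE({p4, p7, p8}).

Start with {p4, p7, p8}.
From p7 via lambda: add p14.
From p14 via lambda: add p2.
From p2 via lambda: add p12.
From p12 via lambda: add p0.
lambda-closure = {p0, p2, p4, p7, p8, p12, p14}, which has 7 states.

7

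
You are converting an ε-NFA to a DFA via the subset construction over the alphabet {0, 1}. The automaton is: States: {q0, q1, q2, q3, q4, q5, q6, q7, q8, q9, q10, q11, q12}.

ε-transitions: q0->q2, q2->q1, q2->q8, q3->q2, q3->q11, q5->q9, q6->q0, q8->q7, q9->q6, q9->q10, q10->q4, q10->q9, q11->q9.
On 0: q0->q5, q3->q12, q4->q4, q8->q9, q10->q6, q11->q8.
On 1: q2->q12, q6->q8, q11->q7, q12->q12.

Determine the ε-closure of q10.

{q0, q1, q2, q4, q6, q7, q8, q9, q10}

Start with {q10}.
From q10 via ε: add q4, q9.
From q9 via ε: add q6.
From q6 via ε: add q0.
From q0 via ε: add q2.
From q2 via ε: add q1, q8.
From q8 via ε: add q7.
No new states can be added; the closed set is {q0, q1, q2, q4, q6, q7, q8, q9, q10}.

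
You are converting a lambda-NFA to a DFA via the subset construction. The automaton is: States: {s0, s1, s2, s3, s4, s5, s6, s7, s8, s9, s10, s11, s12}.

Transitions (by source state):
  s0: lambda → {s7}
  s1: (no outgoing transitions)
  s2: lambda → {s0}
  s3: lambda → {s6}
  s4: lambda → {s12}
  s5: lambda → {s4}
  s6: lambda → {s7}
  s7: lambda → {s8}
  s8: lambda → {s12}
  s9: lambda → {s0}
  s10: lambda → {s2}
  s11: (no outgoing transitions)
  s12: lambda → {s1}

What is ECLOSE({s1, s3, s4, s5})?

{s1, s3, s4, s5, s6, s7, s8, s12}

Start with {s1, s3, s4, s5}.
From s3 via lambda: add s6.
From s4 via lambda: add s12.
From s6 via lambda: add s7.
From s7 via lambda: add s8.
No new states can be added; the closed set is {s1, s3, s4, s5, s6, s7, s8, s12}.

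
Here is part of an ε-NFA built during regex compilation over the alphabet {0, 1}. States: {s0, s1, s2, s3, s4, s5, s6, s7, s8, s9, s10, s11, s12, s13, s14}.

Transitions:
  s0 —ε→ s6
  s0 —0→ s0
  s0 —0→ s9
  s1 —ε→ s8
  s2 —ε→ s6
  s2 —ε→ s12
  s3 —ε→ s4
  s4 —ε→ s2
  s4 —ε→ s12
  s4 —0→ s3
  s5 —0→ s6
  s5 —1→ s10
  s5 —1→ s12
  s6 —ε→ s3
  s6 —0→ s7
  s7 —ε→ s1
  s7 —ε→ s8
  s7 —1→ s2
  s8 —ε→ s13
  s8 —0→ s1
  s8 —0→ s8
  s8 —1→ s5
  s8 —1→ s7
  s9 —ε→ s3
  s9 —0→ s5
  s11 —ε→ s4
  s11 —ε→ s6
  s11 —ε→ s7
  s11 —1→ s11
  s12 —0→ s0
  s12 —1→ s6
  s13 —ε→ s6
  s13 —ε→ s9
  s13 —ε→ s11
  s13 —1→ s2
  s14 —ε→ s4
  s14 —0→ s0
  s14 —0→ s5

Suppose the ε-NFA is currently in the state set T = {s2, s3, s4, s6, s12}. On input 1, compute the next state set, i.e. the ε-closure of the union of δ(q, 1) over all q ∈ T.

s12 on 1 → {s6}.
No 1-transition from s2, s3, s4, s6.
Union after reading 1: {s6}.
Now take the ε-closure:
From s6 via ε: add s3.
From s3 via ε: add s4.
From s4 via ε: add s2, s12.
No new states can be added; the closed set is {s2, s3, s4, s6, s12}.

{s2, s3, s4, s6, s12}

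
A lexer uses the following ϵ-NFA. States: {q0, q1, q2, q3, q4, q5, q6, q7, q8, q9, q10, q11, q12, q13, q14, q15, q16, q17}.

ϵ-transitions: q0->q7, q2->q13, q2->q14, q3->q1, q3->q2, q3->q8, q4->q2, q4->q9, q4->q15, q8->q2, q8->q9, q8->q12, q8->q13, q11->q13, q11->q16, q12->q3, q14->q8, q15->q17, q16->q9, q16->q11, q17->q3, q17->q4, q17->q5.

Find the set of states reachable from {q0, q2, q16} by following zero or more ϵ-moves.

{q0, q1, q2, q3, q7, q8, q9, q11, q12, q13, q14, q16}

Start with {q0, q2, q16}.
From q0 via ϵ: add q7.
From q2 via ϵ: add q13, q14.
From q16 via ϵ: add q9, q11.
From q14 via ϵ: add q8.
From q8 via ϵ: add q12.
From q12 via ϵ: add q3.
From q3 via ϵ: add q1.
No new states can be added; the closed set is {q0, q1, q2, q3, q7, q8, q9, q11, q12, q13, q14, q16}.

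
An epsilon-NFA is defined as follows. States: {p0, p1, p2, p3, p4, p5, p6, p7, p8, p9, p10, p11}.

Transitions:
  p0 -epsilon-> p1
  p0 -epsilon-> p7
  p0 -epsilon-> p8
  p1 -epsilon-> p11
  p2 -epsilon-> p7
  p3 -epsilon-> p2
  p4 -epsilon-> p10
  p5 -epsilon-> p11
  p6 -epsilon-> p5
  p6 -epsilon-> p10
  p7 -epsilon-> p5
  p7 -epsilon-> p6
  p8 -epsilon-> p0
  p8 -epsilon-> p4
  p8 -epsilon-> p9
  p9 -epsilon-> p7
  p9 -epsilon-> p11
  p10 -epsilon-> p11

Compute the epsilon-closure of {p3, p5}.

{p2, p3, p5, p6, p7, p10, p11}

Start with {p3, p5}.
From p3 via epsilon: add p2.
From p5 via epsilon: add p11.
From p2 via epsilon: add p7.
From p7 via epsilon: add p6.
From p6 via epsilon: add p10.
No new states can be added; the closed set is {p2, p3, p5, p6, p7, p10, p11}.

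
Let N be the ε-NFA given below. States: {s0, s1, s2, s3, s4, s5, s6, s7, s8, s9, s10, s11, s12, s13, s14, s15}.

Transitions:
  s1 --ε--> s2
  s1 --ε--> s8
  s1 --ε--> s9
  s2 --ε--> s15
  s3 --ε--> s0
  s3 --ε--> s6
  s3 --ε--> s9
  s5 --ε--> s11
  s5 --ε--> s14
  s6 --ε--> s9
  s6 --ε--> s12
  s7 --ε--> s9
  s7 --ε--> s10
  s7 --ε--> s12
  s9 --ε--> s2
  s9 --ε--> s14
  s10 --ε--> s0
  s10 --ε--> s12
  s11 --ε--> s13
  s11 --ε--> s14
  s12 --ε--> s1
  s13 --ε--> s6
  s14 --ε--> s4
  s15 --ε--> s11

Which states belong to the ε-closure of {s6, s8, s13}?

{s1, s2, s4, s6, s8, s9, s11, s12, s13, s14, s15}

Start with {s6, s8, s13}.
From s6 via ε: add s9, s12.
From s9 via ε: add s2, s14.
From s12 via ε: add s1.
From s2 via ε: add s15.
From s14 via ε: add s4.
From s15 via ε: add s11.
No new states can be added; the closed set is {s1, s2, s4, s6, s8, s9, s11, s12, s13, s14, s15}.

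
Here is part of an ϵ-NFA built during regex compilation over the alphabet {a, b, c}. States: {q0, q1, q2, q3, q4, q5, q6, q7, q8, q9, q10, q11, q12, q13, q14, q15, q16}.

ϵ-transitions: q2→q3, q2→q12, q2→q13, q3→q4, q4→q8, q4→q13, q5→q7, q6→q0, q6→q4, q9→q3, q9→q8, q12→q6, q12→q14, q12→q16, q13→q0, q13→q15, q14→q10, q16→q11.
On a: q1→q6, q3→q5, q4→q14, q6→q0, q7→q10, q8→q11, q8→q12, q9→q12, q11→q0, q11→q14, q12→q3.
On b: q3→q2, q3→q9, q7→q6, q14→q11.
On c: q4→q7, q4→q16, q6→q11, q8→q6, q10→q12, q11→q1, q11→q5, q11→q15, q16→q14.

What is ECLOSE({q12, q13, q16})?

{q0, q4, q6, q8, q10, q11, q12, q13, q14, q15, q16}

Start with {q12, q13, q16}.
From q12 via ϵ: add q6, q14.
From q13 via ϵ: add q0, q15.
From q16 via ϵ: add q11.
From q6 via ϵ: add q4.
From q14 via ϵ: add q10.
From q4 via ϵ: add q8.
No new states can be added; the closed set is {q0, q4, q6, q8, q10, q11, q12, q13, q14, q15, q16}.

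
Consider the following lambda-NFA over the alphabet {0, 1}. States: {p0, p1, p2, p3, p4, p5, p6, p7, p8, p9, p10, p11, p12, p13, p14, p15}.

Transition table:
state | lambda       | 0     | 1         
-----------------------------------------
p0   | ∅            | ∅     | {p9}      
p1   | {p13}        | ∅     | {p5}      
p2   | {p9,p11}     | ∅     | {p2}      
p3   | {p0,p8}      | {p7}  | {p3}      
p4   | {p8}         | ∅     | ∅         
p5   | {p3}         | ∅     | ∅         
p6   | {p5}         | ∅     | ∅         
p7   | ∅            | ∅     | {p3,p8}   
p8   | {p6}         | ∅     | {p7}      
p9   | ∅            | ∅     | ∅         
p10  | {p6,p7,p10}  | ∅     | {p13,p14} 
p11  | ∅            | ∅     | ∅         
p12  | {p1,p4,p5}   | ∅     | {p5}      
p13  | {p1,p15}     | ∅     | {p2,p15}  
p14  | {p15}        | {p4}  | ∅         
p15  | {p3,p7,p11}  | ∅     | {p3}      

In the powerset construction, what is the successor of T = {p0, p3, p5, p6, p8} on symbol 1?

p0 on 1 → {p9}.
p3 on 1 → {p3}.
p8 on 1 → {p7}.
No 1-transition from p5, p6.
Union after reading 1: {p3, p7, p9}.
Now take the lambda-closure:
From p3 via lambda: add p0, p8.
From p8 via lambda: add p6.
From p6 via lambda: add p5.
No new states can be added; the closed set is {p0, p3, p5, p6, p7, p8, p9}.

{p0, p3, p5, p6, p7, p8, p9}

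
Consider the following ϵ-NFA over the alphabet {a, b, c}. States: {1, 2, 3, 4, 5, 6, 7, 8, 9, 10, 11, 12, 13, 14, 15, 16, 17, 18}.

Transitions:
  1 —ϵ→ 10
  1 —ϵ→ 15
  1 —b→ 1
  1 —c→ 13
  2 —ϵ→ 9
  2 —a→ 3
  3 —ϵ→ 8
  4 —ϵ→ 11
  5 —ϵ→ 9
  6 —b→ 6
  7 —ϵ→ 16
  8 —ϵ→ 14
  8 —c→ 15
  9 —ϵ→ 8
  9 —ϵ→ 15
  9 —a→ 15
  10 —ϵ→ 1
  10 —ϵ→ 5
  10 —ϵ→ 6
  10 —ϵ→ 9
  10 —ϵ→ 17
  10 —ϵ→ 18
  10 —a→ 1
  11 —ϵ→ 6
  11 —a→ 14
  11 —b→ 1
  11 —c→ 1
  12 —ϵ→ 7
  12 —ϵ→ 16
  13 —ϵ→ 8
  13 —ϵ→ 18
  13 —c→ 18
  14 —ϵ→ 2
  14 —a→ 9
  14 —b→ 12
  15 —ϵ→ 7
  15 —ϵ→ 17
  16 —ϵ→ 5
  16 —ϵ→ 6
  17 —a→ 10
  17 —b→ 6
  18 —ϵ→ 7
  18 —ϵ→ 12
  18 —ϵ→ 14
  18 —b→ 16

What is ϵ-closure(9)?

Start with {9}.
From 9 via ϵ: add 8, 15.
From 8 via ϵ: add 14.
From 15 via ϵ: add 7, 17.
From 7 via ϵ: add 16.
From 14 via ϵ: add 2.
From 16 via ϵ: add 5, 6.
No new states can be added; the closed set is {2, 5, 6, 7, 8, 9, 14, 15, 16, 17}.

{2, 5, 6, 7, 8, 9, 14, 15, 16, 17}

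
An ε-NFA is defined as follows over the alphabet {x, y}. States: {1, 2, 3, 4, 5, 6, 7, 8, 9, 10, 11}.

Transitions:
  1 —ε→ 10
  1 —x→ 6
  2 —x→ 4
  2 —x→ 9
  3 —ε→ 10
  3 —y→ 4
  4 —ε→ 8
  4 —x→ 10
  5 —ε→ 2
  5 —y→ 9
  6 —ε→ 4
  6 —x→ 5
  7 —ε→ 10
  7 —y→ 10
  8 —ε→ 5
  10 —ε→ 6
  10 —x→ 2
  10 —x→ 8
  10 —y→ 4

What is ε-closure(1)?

{1, 2, 4, 5, 6, 8, 10}

Start with {1}.
From 1 via ε: add 10.
From 10 via ε: add 6.
From 6 via ε: add 4.
From 4 via ε: add 8.
From 8 via ε: add 5.
From 5 via ε: add 2.
No new states can be added; the closed set is {1, 2, 4, 5, 6, 8, 10}.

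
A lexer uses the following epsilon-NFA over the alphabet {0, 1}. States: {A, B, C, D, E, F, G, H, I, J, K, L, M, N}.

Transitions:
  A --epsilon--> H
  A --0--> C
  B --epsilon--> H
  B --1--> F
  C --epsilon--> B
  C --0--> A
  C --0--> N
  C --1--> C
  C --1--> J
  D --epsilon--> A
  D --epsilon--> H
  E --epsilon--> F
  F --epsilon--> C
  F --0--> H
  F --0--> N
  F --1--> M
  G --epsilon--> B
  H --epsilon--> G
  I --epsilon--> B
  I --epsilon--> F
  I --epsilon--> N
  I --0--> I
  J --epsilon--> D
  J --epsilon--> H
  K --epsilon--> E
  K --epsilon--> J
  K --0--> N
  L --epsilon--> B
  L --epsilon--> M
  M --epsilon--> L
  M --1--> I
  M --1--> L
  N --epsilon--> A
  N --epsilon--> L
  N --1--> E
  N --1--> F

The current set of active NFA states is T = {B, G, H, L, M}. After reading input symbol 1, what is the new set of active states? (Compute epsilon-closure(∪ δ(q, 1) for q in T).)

B on 1 → {F}.
M on 1 → {I, L}.
No 1-transition from G, H, L.
Union after reading 1: {F, I, L}.
Now take the epsilon-closure:
From F via epsilon: add C.
From I via epsilon: add B, N.
From L via epsilon: add M.
From B via epsilon: add H.
From N via epsilon: add A.
From H via epsilon: add G.
No new states can be added; the closed set is {A, B, C, F, G, H, I, L, M, N}.

{A, B, C, F, G, H, I, L, M, N}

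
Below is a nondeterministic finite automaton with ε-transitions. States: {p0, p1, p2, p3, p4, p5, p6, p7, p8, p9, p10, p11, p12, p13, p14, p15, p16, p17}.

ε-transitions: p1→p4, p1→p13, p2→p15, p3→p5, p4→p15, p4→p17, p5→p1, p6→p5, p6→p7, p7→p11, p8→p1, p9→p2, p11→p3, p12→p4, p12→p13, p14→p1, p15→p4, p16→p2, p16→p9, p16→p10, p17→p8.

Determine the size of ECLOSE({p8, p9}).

Start with {p8, p9}.
From p8 via ε: add p1.
From p9 via ε: add p2.
From p1 via ε: add p4, p13.
From p2 via ε: add p15.
From p4 via ε: add p17.
ε-closure = {p1, p2, p4, p8, p9, p13, p15, p17}, which has 8 states.

8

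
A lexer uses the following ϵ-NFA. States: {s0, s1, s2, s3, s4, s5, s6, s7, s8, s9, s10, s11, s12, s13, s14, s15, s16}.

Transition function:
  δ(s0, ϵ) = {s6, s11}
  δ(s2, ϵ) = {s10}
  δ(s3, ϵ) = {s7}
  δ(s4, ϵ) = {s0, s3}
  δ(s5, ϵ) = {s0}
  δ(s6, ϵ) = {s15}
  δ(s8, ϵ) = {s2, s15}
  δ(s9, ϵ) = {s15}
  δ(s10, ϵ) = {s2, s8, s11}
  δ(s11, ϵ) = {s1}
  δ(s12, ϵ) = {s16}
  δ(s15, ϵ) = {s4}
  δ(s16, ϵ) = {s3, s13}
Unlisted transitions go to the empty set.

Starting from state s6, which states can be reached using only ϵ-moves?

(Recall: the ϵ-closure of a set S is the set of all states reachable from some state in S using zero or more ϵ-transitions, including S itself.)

{s0, s1, s3, s4, s6, s7, s11, s15}

Start with {s6}.
From s6 via ϵ: add s15.
From s15 via ϵ: add s4.
From s4 via ϵ: add s0, s3.
From s0 via ϵ: add s11.
From s3 via ϵ: add s7.
From s11 via ϵ: add s1.
No new states can be added; the closed set is {s0, s1, s3, s4, s6, s7, s11, s15}.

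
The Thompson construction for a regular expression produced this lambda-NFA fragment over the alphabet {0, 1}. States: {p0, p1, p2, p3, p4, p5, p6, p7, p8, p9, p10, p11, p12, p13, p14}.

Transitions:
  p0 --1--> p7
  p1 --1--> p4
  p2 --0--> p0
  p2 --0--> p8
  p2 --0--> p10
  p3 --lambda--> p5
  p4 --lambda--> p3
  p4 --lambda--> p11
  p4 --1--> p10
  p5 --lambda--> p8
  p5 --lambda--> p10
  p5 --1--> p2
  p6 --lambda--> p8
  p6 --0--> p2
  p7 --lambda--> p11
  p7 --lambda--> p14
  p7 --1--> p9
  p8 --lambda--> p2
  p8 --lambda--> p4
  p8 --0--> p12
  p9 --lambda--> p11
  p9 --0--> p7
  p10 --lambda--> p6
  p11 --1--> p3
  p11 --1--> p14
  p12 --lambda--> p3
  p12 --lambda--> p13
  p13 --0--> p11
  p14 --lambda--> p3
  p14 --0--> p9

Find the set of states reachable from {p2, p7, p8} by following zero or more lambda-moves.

Start with {p2, p7, p8}.
From p7 via lambda: add p11, p14.
From p8 via lambda: add p4.
From p4 via lambda: add p3.
From p3 via lambda: add p5.
From p5 via lambda: add p10.
From p10 via lambda: add p6.
No new states can be added; the closed set is {p2, p3, p4, p5, p6, p7, p8, p10, p11, p14}.

{p2, p3, p4, p5, p6, p7, p8, p10, p11, p14}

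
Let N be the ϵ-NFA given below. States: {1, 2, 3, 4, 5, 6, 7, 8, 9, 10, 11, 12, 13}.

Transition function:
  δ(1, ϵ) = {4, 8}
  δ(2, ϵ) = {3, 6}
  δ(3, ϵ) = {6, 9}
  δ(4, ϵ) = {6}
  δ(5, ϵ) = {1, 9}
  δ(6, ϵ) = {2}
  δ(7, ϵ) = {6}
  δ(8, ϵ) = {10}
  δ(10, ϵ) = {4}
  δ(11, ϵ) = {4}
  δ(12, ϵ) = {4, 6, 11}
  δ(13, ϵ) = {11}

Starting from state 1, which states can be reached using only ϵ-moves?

Start with {1}.
From 1 via ϵ: add 4, 8.
From 4 via ϵ: add 6.
From 8 via ϵ: add 10.
From 6 via ϵ: add 2.
From 2 via ϵ: add 3.
From 3 via ϵ: add 9.
No new states can be added; the closed set is {1, 2, 3, 4, 6, 8, 9, 10}.

{1, 2, 3, 4, 6, 8, 9, 10}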